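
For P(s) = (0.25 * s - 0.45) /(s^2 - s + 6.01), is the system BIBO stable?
Denominator: s^2 - s + 6.01. Poles: 0.5 + 2.4j, 0.5 - 2.4j. All Re(p)<0: No (unstable)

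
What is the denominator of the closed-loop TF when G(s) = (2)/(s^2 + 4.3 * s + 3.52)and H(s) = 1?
Characteristic poly = G_den * H_den + G_num * H_num = (s^2 + 4.3*s + 3.52) + (2) = s^2 + 4.3*s + 5.52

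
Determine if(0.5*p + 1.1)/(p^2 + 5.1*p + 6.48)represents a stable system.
Denominator: p^2 + 5.1*p + 6.48 = (p + 2.7)(p + 2.4). Poles: -2.4, -2.7. All Re(p)<0: Yes (stable)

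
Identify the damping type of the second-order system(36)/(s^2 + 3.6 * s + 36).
Standard form: ωn²/(s²+2ζωn·s+ωn²) gives ωn=6, ζ=0.3.
Underdamped (ζ = 0.3 < 1)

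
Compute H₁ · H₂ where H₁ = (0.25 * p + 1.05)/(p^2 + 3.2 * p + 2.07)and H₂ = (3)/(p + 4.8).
Series: H = H₁ · H₂ = (n₁·n₂)/(d₁·d₂).
Num: n₁·n₂ = 0.75*p + 3.15. Den: d₁·d₂ = p^3 + 8*p^2 + 17.43*p + 9.936.
H(p) = (0.75*p + 3.15)/(p^3 + 8*p^2 + 17.43*p + 9.936)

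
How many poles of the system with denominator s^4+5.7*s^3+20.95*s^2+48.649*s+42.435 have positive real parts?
s^4 + 5.7*s^3 + 20.95*s^2 + 48.649*s + 42.435 = (s + 2.3)(s + 1.8)(s^2 + 1.6*s + 10.25). Poles: -0.8 + 3.1j, -0.8 - 3.1j, -1.8, -2.3. RHP poles (Re>0): 0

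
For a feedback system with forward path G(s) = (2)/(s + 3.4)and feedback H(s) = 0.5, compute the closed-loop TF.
Closed-loop T = G/(1+GH).
Numerator: G_num * H_den = 2.
Denominator: G_den * H_den + G_num * H_num = (s + 3.4) + (1) = s + 4.4.
T(s) = (2)/(s + 4.4)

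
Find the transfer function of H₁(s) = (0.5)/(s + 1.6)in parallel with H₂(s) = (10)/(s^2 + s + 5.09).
Parallel: H = H₁ + H₂ = (n₁·d₂ + n₂·d₁)/(d₁·d₂).
n₁·d₂ = 0.5*s^2 + 0.5*s + 2.545. n₂·d₁ = 10*s + 16. Sum = 0.5*s^2 + 10.5*s + 18.545. d₁·d₂ = s^3 + 2.6*s^2 + 6.69*s + 8.144.
H(s) = (0.5*s^2 + 10.5*s + 18.545)/(s^3 + 2.6*s^2 + 6.69*s + 8.144)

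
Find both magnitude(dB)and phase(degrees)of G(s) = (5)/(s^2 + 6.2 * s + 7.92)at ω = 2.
Substitute s = j*2: G(j2) = 0.11589 - 0.36659j.
|G| = 20*log₁₀(sqrt(Re²+Im²)) = -8.30 dB.
∠G = atan2(Im, Re) = -72.46°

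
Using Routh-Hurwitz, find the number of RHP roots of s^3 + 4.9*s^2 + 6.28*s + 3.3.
Routh array:
s^3: [1, 6.28]; s^2: [4.9, 3.3]; s^1: [5.60653]; s^0: [3.3]
First column: [1, 4.9, 5.60653, 3.3]. Sign changes = RHP roots = 0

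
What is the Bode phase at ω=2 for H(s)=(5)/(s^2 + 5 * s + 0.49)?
Substitute s = j*2: H(j2) = -0.15625 - 0.445156j.
∠H(j2) = atan2(Im, Re) = atan2(-0.445156, -0.15625) = -109.34°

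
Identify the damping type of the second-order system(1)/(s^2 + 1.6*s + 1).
Standard form: ωn²/(s²+2ζωn·s+ωn²) gives ωn=1, ζ=0.8.
Underdamped (ζ = 0.8 < 1)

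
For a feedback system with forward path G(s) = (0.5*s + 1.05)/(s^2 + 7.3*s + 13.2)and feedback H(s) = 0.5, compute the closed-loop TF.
Closed-loop T = G/(1+GH).
Numerator: G_num * H_den = 0.5*s + 1.05.
Denominator: G_den * H_den + G_num * H_num = (s^2 + 7.3*s + 13.2) + (0.25*s + 0.525) = s^2 + 7.55*s + 13.725.
T(s) = (0.5*s + 1.05)/(s^2 + 7.55*s + 13.725)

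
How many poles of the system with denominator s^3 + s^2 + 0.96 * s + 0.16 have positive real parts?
s^3 + s^2 + 0.96*s + 0.16 = (s + 0.2)(s^2 + 0.8*s + 0.8). Poles: -0.2, -0.4 + 0.8j, -0.4 - 0.8j. RHP poles (Re>0): 0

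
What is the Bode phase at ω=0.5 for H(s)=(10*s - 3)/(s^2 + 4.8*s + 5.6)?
Substitute s = j*0.5: H(j0.5) = -0.117792 + 0.987421j.
∠H(j0.5) = atan2(Im, Re) = atan2(0.987421, -0.117792) = 96.80°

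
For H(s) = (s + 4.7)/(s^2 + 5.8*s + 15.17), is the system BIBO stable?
Denominator: s^2 + 5.8*s + 15.17. Poles: -2.9 + 2.6j, -2.9 - 2.6j. All Re(p)<0: Yes (stable)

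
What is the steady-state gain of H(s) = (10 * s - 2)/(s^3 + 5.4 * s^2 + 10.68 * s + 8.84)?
DC gain = H(0) = num(0)/den(0) = -2/8.84 = -0.2262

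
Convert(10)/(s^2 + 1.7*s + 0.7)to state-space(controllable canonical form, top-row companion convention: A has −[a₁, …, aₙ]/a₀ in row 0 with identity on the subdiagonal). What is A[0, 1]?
Reachable canonical form for den = s^2 + 1.7*s + 0.7: top row of A = -[a₁,a₂,...,aₙ]/a₀, ones on the subdiagonal, zeros elsewhere.
A = [[-1.7, -0.7], [1, 0]].
A[0,1] = -0.7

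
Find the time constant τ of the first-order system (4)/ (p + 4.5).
First-order system: τ = -1/pole. Pole = -4.5. τ = -1/(-4.5) = 0.2222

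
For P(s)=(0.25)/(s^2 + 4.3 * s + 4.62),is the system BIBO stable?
Denominator: s^2 + 4.3*s + 4.62 = (s + 2.1)(s + 2.2). Poles: -2.1, -2.2. All Re(p)<0: Yes (stable)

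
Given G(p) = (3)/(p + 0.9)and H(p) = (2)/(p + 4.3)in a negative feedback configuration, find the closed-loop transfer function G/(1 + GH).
Closed-loop T = G/(1+GH).
Numerator: G_num * H_den = 3*p + 12.9.
Denominator: G_den * H_den + G_num * H_num = (p^2 + 5.2*p + 3.87) + (6) = p^2 + 5.2*p + 9.87.
T(p) = (3*p + 12.9)/(p^2 + 5.2*p + 9.87)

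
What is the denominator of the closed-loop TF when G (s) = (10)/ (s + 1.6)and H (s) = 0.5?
Characteristic poly = G_den * H_den + G_num * H_num = (s + 1.6) + (5) = s + 6.6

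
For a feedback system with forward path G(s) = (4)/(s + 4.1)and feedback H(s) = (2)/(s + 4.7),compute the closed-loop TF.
Closed-loop T = G/(1+GH).
Numerator: G_num * H_den = 4*s + 18.8.
Denominator: G_den * H_den + G_num * H_num = (s^2 + 8.8*s + 19.27) + (8) = s^2 + 8.8*s + 27.27.
T(s) = (4*s + 18.8)/(s^2 + 8.8*s + 27.27)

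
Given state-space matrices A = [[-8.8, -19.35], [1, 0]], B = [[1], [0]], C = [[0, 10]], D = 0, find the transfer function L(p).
L(p) = C(pI - A)⁻¹B + D.
Characteristic polynomial det(pI - A) = p^2 + 8.8*p + 19.35.
Numerator from C·adj(pI-A)·B + D·det(pI-A) = 10.
L(p) = (10)/(p^2 + 8.8*p + 19.35)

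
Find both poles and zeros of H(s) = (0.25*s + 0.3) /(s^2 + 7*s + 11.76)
Set denominator = 0: s^2 + 7*s + 11.76 = (s + 2.8)(s + 4.2) = 0 → Poles: -2.8, -4.2
Set numerator = 0: 0.25*s + 0.3 = 0 → Zeros: -1.2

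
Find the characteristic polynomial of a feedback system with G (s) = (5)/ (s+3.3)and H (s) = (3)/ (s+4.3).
Characteristic poly = G_den * H_den + G_num * H_num = (s^2 + 7.6*s + 14.19) + (15) = s^2 + 7.6*s + 29.19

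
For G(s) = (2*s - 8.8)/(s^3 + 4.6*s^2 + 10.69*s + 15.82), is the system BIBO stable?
Denominator: s^3 + 4.6*s^2 + 10.69*s + 15.82 = (s + 2.8)(s^2 + 1.8*s + 5.65). Poles: -0.9 + 2.2j, -0.9 - 2.2j, -2.8. All Re(p)<0: Yes (stable)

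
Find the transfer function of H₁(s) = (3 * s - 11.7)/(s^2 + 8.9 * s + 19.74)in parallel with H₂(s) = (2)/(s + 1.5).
Parallel: H = H₁ + H₂ = (n₁·d₂ + n₂·d₁)/(d₁·d₂).
n₁·d₂ = 3*s^2 - 7.2*s - 17.55. n₂·d₁ = 2*s^2 + 17.8*s + 39.48. Sum = 5*s^2 + 10.6*s + 21.93. d₁·d₂ = s^3 + 10.4*s^2 + 33.09*s + 29.61.
H(s) = (5*s^2 + 10.6*s + 21.93)/(s^3 + 10.4*s^2 + 33.09*s + 29.61)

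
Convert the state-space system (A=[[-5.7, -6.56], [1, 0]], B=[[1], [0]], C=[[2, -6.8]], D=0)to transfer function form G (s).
G(s) = C(sI - A)⁻¹B + D.
Characteristic polynomial det(sI - A) = s^2 + 5.7*s + 6.56.
Numerator from C·adj(sI-A)·B + D·det(sI-A) = 2*s - 6.8.
G(s) = (2*s - 6.8)/(s^2 + 5.7*s + 6.56)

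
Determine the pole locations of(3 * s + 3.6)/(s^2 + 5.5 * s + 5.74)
Set denominator = 0: s^2 + 5.5*s + 5.74 = (s + 4.1)(s + 1.4) = 0 → Poles: -1.4, -4.1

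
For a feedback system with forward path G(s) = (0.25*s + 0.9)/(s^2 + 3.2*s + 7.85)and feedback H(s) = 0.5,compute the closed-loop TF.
Closed-loop T = G/(1+GH).
Numerator: G_num * H_den = 0.25*s + 0.9.
Denominator: G_den * H_den + G_num * H_num = (s^2 + 3.2*s + 7.85) + (0.125*s + 0.45) = s^2 + 3.325*s + 8.3.
T(s) = (0.25*s + 0.9)/(s^2 + 3.325*s + 8.3)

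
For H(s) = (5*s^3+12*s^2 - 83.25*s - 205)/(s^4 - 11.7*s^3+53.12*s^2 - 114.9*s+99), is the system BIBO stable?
Denominator: s^4 - 11.7*s^3 + 53.12*s^2 - 114.9*s + 99 = (s - 2.5)(s - 4.4)(s^2 - 4.8*s + 9). Poles: 2.4 + 1.8j, 2.4 - 1.8j, 2.5, 4.4. All Re(p)<0: No (unstable)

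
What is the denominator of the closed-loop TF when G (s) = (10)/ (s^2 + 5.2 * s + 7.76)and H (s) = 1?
Characteristic poly = G_den * H_den + G_num * H_num = (s^2 + 5.2*s + 7.76) + (10) = s^2 + 5.2*s + 17.76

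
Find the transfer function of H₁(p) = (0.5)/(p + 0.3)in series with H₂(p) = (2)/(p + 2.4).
Series: H = H₁ · H₂ = (n₁·n₂)/(d₁·d₂).
Num: n₁·n₂ = 1. Den: d₁·d₂ = p^2 + 2.7*p + 0.72.
H(p) = (1)/(p^2 + 2.7*p + 0.72)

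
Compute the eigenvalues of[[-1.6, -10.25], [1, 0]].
Eigenvalues solve det(λI - A) = 0.
Characteristic polynomial: λ^2 + 1.6*λ + 10.25 = 0.
Roots: -0.8 + 3.1j, -0.8 - 3.1j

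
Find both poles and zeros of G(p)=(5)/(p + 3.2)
Set denominator = 0: p + 3.2 = 0 → Poles: -3.2
Numerator is a nonzero constant (5) → Zeros: none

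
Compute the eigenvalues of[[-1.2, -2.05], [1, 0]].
Eigenvalues solve det(λI - A) = 0.
Characteristic polynomial: λ^2 + 1.2*λ + 2.05 = 0.
Roots: -0.6 + 1.3j, -0.6 - 1.3j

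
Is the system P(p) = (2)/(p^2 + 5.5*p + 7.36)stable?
Denominator: p^2 + 5.5*p + 7.36 = (p + 2.3)(p + 3.2). Poles: -2.3, -3.2. All Re(p)<0: Yes (stable)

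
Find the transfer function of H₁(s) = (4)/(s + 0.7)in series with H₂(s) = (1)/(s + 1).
Series: H = H₁ · H₂ = (n₁·n₂)/(d₁·d₂).
Num: n₁·n₂ = 4. Den: d₁·d₂ = s^2 + 1.7*s + 0.7.
H(s) = (4)/(s^2 + 1.7*s + 0.7)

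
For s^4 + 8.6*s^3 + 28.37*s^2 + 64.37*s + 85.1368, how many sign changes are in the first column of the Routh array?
Routh array:
s^4: [1, 28.37, 85.1368]; s^3: [8.6, 64.37]; s^2: [20.8851, 85.1368]; s^1: [29.3127]; s^0: [85.1368]
First column: [1, 8.6, 20.8851, 29.3127, 85.1368]. Sign changes = 0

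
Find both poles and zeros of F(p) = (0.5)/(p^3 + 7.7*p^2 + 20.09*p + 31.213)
Set denominator = 0: p^3 + 7.7*p^2 + 20.09*p + 31.213 = (p + 4.9)(p^2 + 2.8*p + 6.37) = 0 → Poles: -1.4 + 2.1j, -1.4 - 2.1j, -4.9
Numerator is a nonzero constant (0.5) → Zeros: none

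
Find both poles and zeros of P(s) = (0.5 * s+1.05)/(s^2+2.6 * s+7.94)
Set denominator = 0: s^2 + 2.6*s + 7.94 = 0 → Poles: -1.3 + 2.5j, -1.3 - 2.5j
Set numerator = 0: 0.5*s + 1.05 = 0 → Zeros: -2.1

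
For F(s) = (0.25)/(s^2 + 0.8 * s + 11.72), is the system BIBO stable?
Denominator: s^2 + 0.8*s + 11.72. Poles: -0.4 + 3.4j, -0.4 - 3.4j. All Re(p)<0: Yes (stable)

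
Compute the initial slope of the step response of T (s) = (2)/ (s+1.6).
IVT: y'(0⁺) = lim_{s→∞} s²·Y(s) = lim_{s→∞} s·T(s).
deg(num) = 0, deg(den) = 1, relative degree = 1, so s·T(s) → (leading num)/(leading den) = 2/1 = 2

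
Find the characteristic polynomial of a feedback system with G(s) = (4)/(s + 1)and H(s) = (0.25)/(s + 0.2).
Characteristic poly = G_den * H_den + G_num * H_num = (s^2 + 1.2*s + 0.2) + (1) = s^2 + 1.2*s + 1.2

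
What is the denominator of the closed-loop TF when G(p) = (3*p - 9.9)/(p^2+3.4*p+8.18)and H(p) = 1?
Characteristic poly = G_den * H_den + G_num * H_num = (p^2 + 3.4*p + 8.18) + (3*p - 9.9) = p^2 + 6.4*p - 1.72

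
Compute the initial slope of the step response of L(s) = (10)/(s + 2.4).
IVT: y'(0⁺) = lim_{s→∞} s²·Y(s) = lim_{s→∞} s·L(s).
deg(num) = 0, deg(den) = 1, relative degree = 1, so s·L(s) → (leading num)/(leading den) = 10/1 = 10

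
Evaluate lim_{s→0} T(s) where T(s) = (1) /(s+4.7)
DC gain = T(0) = num(0)/den(0) = 1/4.7 = 0.2128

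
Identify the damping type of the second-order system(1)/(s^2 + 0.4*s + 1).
Standard form: ωn²/(s²+2ζωn·s+ωn²) gives ωn=1, ζ=0.2.
Underdamped (ζ = 0.2 < 1)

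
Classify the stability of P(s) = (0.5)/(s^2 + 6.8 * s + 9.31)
Denominator: s^2 + 6.8*s + 9.31 = (s + 1.9)(s + 4.9). Poles: -1.9, -4.9. Stable (all poles in LHP)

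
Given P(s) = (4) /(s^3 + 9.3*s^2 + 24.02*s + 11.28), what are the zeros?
Numerator is a nonzero constant (4) → Zeros: none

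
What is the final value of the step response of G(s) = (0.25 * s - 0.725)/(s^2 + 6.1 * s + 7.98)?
FVT: lim_{t→∞} y(t) = lim_{s→0} s*Y(s) where Y(s) = G(s)/s.
= lim_{s→0} G(s) = G(0) = num(0)/den(0) = -0.725/7.98 = -0.09085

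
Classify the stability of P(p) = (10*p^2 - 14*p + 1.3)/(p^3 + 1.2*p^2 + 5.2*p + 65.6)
Denominator: p^3 + 1.2*p^2 + 5.2*p + 65.6 = (p + 4)(p^2 - 2.8*p + 16.4). Poles: -4, 1.4 + 3.8j, 1.4 - 3.8j. Unstable (2 pole(s) in RHP)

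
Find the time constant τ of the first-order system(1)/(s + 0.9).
First-order system: τ = -1/pole. Pole = -0.9. τ = -1/(-0.9) = 1.111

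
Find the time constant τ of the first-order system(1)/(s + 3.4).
First-order system: τ = -1/pole. Pole = -3.4. τ = -1/(-3.4) = 0.2941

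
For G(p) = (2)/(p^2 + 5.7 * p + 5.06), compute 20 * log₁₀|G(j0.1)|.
Substitute p = j*0.1: G(j0.1) = 0.391058 - 0.0441392j.
|G(j0.1)| = sqrt(Re² + Im²) = 0.3935.
20*log₁₀(0.3935) = -8.10 dB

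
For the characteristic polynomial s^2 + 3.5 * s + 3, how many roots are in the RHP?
s^2 + 3.5*s + 3 = (s + 2)(s + 1.5). Poles: -1.5, -2. RHP poles (Re>0): 0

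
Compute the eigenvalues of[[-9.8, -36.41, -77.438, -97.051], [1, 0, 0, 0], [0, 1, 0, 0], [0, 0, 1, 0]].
Eigenvalues solve det(λI - A) = 0.
Characteristic polynomial: λ^4 + 9.8*λ^3 + 36.41*λ^2 + 77.438*λ + 97.051 = 0.
Factor: (λ + 3.7)(λ + 4.3)(λ^2 + 1.8*λ + 6.1) = 0.
Roots: -0.9 + 2.3j, -0.9 - 2.3j, -3.7, -4.3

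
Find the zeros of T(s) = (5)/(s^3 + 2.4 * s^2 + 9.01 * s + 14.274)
Numerator is a nonzero constant (5) → Zeros: none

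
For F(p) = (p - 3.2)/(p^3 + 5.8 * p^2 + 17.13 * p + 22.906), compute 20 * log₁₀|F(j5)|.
Substitute p = j*5: F(j5) = 0.0117865 - 0.0447507j.
|F(j5)| = sqrt(Re² + Im²) = 0.04628.
20*log₁₀(0.04628) = -26.69 dB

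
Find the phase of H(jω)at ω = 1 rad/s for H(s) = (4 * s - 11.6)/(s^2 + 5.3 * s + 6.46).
Substitute s = j*1: H(j1) = -0.727717 + 1.43899j.
∠H(j1) = atan2(Im, Re) = atan2(1.43899, -0.727717) = 116.83°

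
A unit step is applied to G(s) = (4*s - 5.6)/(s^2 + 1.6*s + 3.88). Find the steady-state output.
FVT: lim_{t→∞} y(t) = lim_{s→0} s*Y(s) where Y(s) = G(s)/s.
= lim_{s→0} G(s) = G(0) = num(0)/den(0) = -5.6/3.88 = -1.443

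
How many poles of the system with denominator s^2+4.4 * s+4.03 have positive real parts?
s^2 + 4.4*s + 4.03 = (s + 3.1)(s + 1.3). Poles: -1.3, -3.1. RHP poles (Re>0): 0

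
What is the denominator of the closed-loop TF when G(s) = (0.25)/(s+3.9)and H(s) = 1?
Characteristic poly = G_den * H_den + G_num * H_num = (s + 3.9) + (0.25) = s + 4.15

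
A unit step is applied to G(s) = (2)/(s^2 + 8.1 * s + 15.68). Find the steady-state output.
FVT: lim_{t→∞} y(t) = lim_{s→0} s*Y(s) where Y(s) = G(s)/s.
= lim_{s→0} G(s) = G(0) = num(0)/den(0) = 2/15.68 = 0.1276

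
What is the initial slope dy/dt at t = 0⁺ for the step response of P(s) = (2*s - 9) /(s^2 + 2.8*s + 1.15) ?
IVT: y'(0⁺) = lim_{s→∞} s²·Y(s) = lim_{s→∞} s·P(s).
deg(num) = 1, deg(den) = 2, relative degree = 1, so s·P(s) → (leading num)/(leading den) = 2/1 = 2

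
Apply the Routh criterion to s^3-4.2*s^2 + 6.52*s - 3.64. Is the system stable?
Routh array:
s^3: [1, 6.52]; s^2: [-4.2, -3.64]; s^1: [5.65333]; s^0: [-3.64]
First column: [1, -4.2, 5.65333, -3.64]. Sign changes = 3.
No, unstable (3 RHP root(s))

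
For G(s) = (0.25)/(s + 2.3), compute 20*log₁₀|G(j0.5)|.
Substitute s = j*0.5: G(j0.5) = 0.103791 - 0.0225632j.
|G(j0.5)| = sqrt(Re² + Im²) = 0.1062.
20*log₁₀(0.1062) = -19.48 dB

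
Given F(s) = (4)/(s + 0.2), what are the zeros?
Numerator is a nonzero constant (4) → Zeros: none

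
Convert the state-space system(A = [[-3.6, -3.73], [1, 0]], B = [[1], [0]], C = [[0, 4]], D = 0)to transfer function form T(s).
T(s) = C(sI - A)⁻¹B + D.
Characteristic polynomial det(sI - A) = s^2 + 3.6*s + 3.73.
Numerator from C·adj(sI-A)·B + D·det(sI-A) = 4.
T(s) = (4)/(s^2 + 3.6*s + 3.73)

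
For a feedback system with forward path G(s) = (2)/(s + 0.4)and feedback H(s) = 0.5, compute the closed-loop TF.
Closed-loop T = G/(1+GH).
Numerator: G_num * H_den = 2.
Denominator: G_den * H_den + G_num * H_num = (s + 0.4) + (1) = s + 1.4.
T(s) = (2)/(s + 1.4)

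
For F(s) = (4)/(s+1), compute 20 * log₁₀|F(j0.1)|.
Substitute s = j*0.1: F(j0.1) = 3.9604 - 0.39604j.
|F(j0.1)| = sqrt(Re² + Im²) = 3.98.
20*log₁₀(3.98) = 12.00 dB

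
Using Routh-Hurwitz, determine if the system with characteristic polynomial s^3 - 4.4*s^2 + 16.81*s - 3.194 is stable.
Routh array:
s^3: [1, 16.81]; s^2: [-4.4, -3.194]; s^1: [16.0841]; s^0: [-3.194]
First column: [1, -4.4, 16.0841, -3.194]. Sign changes = 3.
No, unstable (3 RHP root(s))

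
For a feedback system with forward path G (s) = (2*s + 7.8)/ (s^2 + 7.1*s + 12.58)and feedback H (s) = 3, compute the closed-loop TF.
Closed-loop T = G/(1+GH).
Numerator: G_num * H_den = 2*s + 7.8.
Denominator: G_den * H_den + G_num * H_num = (s^2 + 7.1*s + 12.58) + (6*s + 23.4) = s^2 + 13.1*s + 35.98.
T(s) = (2*s + 7.8)/(s^2 + 13.1*s + 35.98)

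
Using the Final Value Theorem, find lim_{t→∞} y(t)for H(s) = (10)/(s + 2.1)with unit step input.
FVT: lim_{t→∞} y(t) = lim_{s→0} s*Y(s) where Y(s) = H(s)/s.
= lim_{s→0} H(s) = H(0) = num(0)/den(0) = 10/2.1 = 4.762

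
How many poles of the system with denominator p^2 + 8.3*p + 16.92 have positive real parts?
p^2 + 8.3*p + 16.92 = (p + 4.7)(p + 3.6). Poles: -3.6, -4.7. RHP poles (Re>0): 0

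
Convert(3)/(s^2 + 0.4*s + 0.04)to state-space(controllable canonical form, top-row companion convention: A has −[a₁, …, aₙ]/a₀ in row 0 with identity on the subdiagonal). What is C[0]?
Reachable canonical form: C = numerator coefficients (right-aligned, zero-padded to length n).
num = 3, C = [[0, 3]].
C[0] = 0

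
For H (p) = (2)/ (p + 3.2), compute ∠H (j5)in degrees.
Substitute p = j*5: H(j5) = 0.181612 - 0.283768j.
∠H(j5) = atan2(Im, Re) = atan2(-0.283768, 0.181612) = -57.38°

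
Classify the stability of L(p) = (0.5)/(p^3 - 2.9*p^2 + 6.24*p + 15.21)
Denominator: p^3 - 2.9*p^2 + 6.24*p + 15.21 = (p + 1.3)(p^2 - 4.2*p + 11.7). Poles: -1.3, 2.1 + 2.7j, 2.1 - 2.7j. Unstable (2 pole(s) in RHP)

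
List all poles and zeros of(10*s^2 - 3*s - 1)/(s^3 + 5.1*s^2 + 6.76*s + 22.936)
Set denominator = 0: s^3 + 5.1*s^2 + 6.76*s + 22.936 = (s + 4.7)(s^2 + 0.4*s + 4.88) = 0 → Poles: -0.2 + 2.2j, -0.2 - 2.2j, -4.7
Set numerator = 0: 10*s^2 - 3*s - 1 = 10*(s - 0.5)(s + 0.2) = 0 → Zeros: -0.2, 0.5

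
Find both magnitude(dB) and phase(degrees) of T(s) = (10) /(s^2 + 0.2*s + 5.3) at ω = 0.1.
Substitute s = j*0.1: T(j0.1) = 1.89033 - 0.00714681j.
|T| = 20*log₁₀(sqrt(Re²+Im²)) = 5.53 dB.
∠T = atan2(Im, Re) = -0.22°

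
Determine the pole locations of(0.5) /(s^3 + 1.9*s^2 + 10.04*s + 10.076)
Set denominator = 0: s^3 + 1.9*s^2 + 10.04*s + 10.076 = (s + 1.1)(s^2 + 0.8*s + 9.16) = 0 → Poles: -0.4 + 3j, -0.4 - 3j, -1.1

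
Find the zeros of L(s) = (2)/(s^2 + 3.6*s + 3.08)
Numerator is a nonzero constant (2) → Zeros: none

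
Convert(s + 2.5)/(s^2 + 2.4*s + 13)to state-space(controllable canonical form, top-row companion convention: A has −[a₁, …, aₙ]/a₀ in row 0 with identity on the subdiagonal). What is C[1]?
Reachable canonical form: C = numerator coefficients (right-aligned, zero-padded to length n).
num = s + 2.5, C = [[1, 2.5]].
C[1] = 2.5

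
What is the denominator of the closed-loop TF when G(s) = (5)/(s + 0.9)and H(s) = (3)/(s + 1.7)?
Characteristic poly = G_den * H_den + G_num * H_num = (s^2 + 2.6*s + 1.53) + (15) = s^2 + 2.6*s + 16.53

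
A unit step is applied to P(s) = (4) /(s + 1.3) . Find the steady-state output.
FVT: lim_{t→∞} y(t) = lim_{s→0} s*Y(s) where Y(s) = P(s)/s.
= lim_{s→0} P(s) = P(0) = num(0)/den(0) = 4/1.3 = 3.077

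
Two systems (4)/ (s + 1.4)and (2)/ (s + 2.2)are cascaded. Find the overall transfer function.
Series: H = H₁ · H₂ = (n₁·n₂)/(d₁·d₂).
Num: n₁·n₂ = 8. Den: d₁·d₂ = s^2 + 3.6*s + 3.08.
H(s) = (8)/(s^2 + 3.6*s + 3.08)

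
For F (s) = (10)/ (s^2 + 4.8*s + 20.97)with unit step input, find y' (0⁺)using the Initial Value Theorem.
IVT: y'(0⁺) = lim_{s→∞} s²·Y(s) = lim_{s→∞} s·F(s).
deg(num) = 0, deg(den) = 2, relative degree = 2 ≥ 2, so s·F(s) → 0. Initial slope = 0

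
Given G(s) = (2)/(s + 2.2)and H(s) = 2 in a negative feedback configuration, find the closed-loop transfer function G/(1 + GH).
Closed-loop T = G/(1+GH).
Numerator: G_num * H_den = 2.
Denominator: G_den * H_den + G_num * H_num = (s + 2.2) + (4) = s + 6.2.
T(s) = (2)/(s + 6.2)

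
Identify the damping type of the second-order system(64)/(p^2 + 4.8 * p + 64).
Standard form: ωn²/(p²+2ζωn·p+ωn²) gives ωn=8, ζ=0.3.
Underdamped (ζ = 0.3 < 1)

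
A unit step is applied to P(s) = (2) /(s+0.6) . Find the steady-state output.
FVT: lim_{t→∞} y(t) = lim_{s→0} s*Y(s) where Y(s) = P(s)/s.
= lim_{s→0} P(s) = P(0) = num(0)/den(0) = 2/0.6 = 3.333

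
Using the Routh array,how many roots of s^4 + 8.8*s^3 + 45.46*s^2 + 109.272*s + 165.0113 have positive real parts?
Routh array:
s^4: [1, 45.46, 165.0113]; s^3: [8.8, 109.272]; s^2: [33.0427, 165.0113]; s^1: [65.3259]; s^0: [165.0113]
First column: [1, 8.8, 33.0427, 65.3259, 165.0113]. Sign changes = RHP roots = 0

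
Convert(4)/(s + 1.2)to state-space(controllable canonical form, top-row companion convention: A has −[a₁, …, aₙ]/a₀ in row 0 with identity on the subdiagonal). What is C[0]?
Reachable canonical form: C = numerator coefficients (right-aligned, zero-padded to length n).
num = 4, C = [[4]].
C[0] = 4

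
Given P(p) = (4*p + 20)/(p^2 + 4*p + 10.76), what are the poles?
Set denominator = 0: p^2 + 4*p + 10.76 = 0 → Poles: -2 + 2.6j, -2 - 2.6j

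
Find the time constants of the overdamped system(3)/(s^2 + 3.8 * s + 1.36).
Overdamped: real poles at -3.4, -0.4. τ = -1/pole → τ₁ = 0.2941, τ₂ = 2.5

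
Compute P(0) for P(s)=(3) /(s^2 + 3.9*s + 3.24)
DC gain = P(0) = num(0)/den(0) = 3/3.24 = 0.9259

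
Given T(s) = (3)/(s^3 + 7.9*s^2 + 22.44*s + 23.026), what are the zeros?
Numerator is a nonzero constant (3) → Zeros: none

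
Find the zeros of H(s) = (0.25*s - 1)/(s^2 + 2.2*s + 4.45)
Set numerator = 0: 0.25*s - 1 = 0 → Zeros: 4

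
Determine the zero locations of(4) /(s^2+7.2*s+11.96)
Numerator is a nonzero constant (4) → Zeros: none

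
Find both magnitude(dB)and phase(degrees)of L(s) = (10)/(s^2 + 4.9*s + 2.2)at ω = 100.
Substitute s = j*100: L(j100) = -0.000997823 - 4.89041e-05j.
|L| = 20*log₁₀(sqrt(Re²+Im²)) = -60.01 dB.
∠L = atan2(Im, Re) = -177.19°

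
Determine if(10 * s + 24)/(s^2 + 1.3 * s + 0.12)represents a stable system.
Denominator: s^2 + 1.3*s + 0.12 = (s + 0.1)(s + 1.2). Poles: -0.1, -1.2. All Re(p)<0: Yes (stable)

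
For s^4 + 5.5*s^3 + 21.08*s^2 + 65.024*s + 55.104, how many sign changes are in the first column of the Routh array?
Routh array:
s^4: [1, 21.08, 55.104]; s^3: [5.5, 65.024]; s^2: [9.25745, 55.104]; s^1: [32.2858]; s^0: [55.104]
First column: [1, 5.5, 9.25745, 32.2858, 55.104]. Sign changes = 0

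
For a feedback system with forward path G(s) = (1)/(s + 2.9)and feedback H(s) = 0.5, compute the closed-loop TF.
Closed-loop T = G/(1+GH).
Numerator: G_num * H_den = 1.
Denominator: G_den * H_den + G_num * H_num = (s + 2.9) + (0.5) = s + 3.4.
T(s) = (1)/(s + 3.4)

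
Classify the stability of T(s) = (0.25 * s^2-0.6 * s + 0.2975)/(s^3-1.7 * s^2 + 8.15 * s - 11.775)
Denominator: s^3 - 1.7*s^2 + 8.15*s - 11.775 = (s - 1.5)(s^2 - 0.2*s + 7.85). Poles: 0.1 + 2.8j, 0.1 - 2.8j, 1.5. Unstable (3 pole(s) in RHP)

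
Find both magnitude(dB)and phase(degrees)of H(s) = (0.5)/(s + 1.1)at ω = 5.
Substitute s = j*5: H(j5) = 0.0209844 - 0.0953834j.
|H| = 20*log₁₀(sqrt(Re²+Im²)) = -20.21 dB.
∠H = atan2(Im, Re) = -77.59°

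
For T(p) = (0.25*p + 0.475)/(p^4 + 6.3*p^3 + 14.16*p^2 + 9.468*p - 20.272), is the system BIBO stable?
Denominator: p^4 + 6.3*p^3 + 14.16*p^2 + 9.468*p - 20.272 = (p - 0.8)(p + 3.5)(p^2 + 3.6*p + 7.24). Poles: -1.8 + 2j, -1.8 - 2j, -3.5, 0.8. All Re(p)<0: No (unstable)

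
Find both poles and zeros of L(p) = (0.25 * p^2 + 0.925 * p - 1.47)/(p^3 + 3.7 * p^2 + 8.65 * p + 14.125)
Set denominator = 0: p^3 + 3.7*p^2 + 8.65*p + 14.125 = (p + 2.5)(p^2 + 1.2*p + 5.65) = 0 → Poles: -0.6 + 2.3j, -0.6 - 2.3j, -2.5
Set numerator = 0: 0.25*p^2 + 0.925*p - 1.47 = 0.25*(p - 1.2)(p + 4.9) = 0 → Zeros: -4.9, 1.2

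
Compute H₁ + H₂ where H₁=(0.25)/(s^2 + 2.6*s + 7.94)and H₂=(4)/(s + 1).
Parallel: H = H₁ + H₂ = (n₁·d₂ + n₂·d₁)/(d₁·d₂).
n₁·d₂ = 0.25*s + 0.25. n₂·d₁ = 4*s^2 + 10.4*s + 31.76. Sum = 4*s^2 + 10.65*s + 32.01. d₁·d₂ = s^3 + 3.6*s^2 + 10.54*s + 7.94.
H(s) = (4*s^2 + 10.65*s + 32.01)/(s^3 + 3.6*s^2 + 10.54*s + 7.94)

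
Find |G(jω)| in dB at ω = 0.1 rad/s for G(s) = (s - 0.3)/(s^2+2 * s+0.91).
Substitute s = j*0.1: G(j0.1) = -0.294118 + 0.176471j.
|G(j0.1)| = sqrt(Re² + Im²) = 0.343.
20*log₁₀(0.343) = -9.29 dB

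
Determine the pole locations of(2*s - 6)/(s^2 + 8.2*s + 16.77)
Set denominator = 0: s^2 + 8.2*s + 16.77 = (s + 3.9)(s + 4.3) = 0 → Poles: -3.9, -4.3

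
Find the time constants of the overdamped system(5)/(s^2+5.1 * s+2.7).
Overdamped: real poles at -0.6, -4.5. τ = -1/pole → τ₁ = 1.667, τ₂ = 0.2222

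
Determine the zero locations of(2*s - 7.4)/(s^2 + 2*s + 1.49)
Set numerator = 0: 2*s - 7.4 = 0 → Zeros: 3.7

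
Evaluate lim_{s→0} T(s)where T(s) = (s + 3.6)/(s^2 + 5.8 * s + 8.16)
DC gain = T(0) = num(0)/den(0) = 3.6/8.16 = 0.4412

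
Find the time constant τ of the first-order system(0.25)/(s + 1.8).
First-order system: τ = -1/pole. Pole = -1.8. τ = -1/(-1.8) = 0.5556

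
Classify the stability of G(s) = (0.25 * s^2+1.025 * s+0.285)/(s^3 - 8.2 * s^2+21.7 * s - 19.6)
Denominator: s^3 - 8.2*s^2 + 21.7*s - 19.6 = (s - 4)(s^2 - 4.2*s + 4.9). Poles: 2.1 + 0.7j, 2.1 - 0.7j, 4. Unstable (3 pole(s) in RHP)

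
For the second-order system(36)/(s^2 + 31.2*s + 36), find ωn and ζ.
Standard form: ωn²/(s²+2ζωn·s+ωn²).
const=36=ωn² → ωn=6, s coeff=31.2=2ζωn → ζ=2.6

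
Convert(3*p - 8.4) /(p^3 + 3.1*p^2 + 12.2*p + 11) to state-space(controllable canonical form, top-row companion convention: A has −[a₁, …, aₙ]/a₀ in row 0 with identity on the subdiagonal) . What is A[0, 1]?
Reachable canonical form for den = p^3 + 3.1*p^2 + 12.2*p + 11: top row of A = -[a₁,a₂,...,aₙ]/a₀, ones on the subdiagonal, zeros elsewhere.
A = [[-3.1, -12.2, -11], [1, 0, 0], [0, 1, 0]].
A[0,1] = -12.2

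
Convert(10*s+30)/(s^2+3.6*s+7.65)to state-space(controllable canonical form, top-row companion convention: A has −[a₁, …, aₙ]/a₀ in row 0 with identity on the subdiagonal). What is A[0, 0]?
Reachable canonical form for den = s^2 + 3.6*s + 7.65: top row of A = -[a₁,a₂,...,aₙ]/a₀, ones on the subdiagonal, zeros elsewhere.
A = [[-3.6, -7.65], [1, 0]].
A[0,0] = -3.6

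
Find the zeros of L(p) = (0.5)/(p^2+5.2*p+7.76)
Numerator is a nonzero constant (0.5) → Zeros: none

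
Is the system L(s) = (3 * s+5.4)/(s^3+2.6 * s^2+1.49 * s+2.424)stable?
Denominator: s^3 + 2.6*s^2 + 1.49*s + 2.424 = (s + 2.4)(s^2 + 0.2*s + 1.01). Poles: -0.1 + 1j, -0.1 - 1j, -2.4. All Re(p)<0: Yes (stable)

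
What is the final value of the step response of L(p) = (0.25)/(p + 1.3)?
FVT: lim_{t→∞} y(t) = lim_{p→0} p*Y(p) where Y(p) = L(p)/p.
= lim_{p→0} L(p) = L(0) = num(0)/den(0) = 0.25/1.3 = 0.1923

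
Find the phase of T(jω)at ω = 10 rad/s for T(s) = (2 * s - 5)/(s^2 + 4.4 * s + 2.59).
Substitute s = j*10: T(j10) = 0.119657 - 0.151269j.
∠T(j10) = atan2(Im, Re) = atan2(-0.151269, 0.119657) = -51.66°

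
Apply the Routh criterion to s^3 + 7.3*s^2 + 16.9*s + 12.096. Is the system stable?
Routh array:
s^3: [1, 16.9]; s^2: [7.3, 12.096]; s^1: [15.243]; s^0: [12.096]
First column: [1, 7.3, 15.243, 12.096]. Sign changes = 0.
Yes, stable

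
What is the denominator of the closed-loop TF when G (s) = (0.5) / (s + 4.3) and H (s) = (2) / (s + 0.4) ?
Characteristic poly = G_den * H_den + G_num * H_num = (s^2 + 4.7*s + 1.72) + (1) = s^2 + 4.7*s + 2.72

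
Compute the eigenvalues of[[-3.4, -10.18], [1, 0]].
Eigenvalues solve det(λI - A) = 0.
Characteristic polynomial: λ^2 + 3.4*λ + 10.18 = 0.
Roots: -1.7 + 2.7j, -1.7 - 2.7j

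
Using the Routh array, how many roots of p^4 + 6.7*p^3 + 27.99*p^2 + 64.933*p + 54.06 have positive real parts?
Routh array:
p^4: [1, 27.99, 54.06]; p^3: [6.7, 64.933]; p^2: [18.2985, 54.06]; p^1: [45.1389]; p^0: [54.06]
First column: [1, 6.7, 18.2985, 45.1389, 54.06]. Sign changes = RHP roots = 0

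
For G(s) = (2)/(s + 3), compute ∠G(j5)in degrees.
Substitute s = j*5: G(j5) = 0.176471 - 0.294118j.
∠G(j5) = atan2(Im, Re) = atan2(-0.294118, 0.176471) = -59.04°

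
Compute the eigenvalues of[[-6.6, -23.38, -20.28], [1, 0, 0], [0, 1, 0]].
Eigenvalues solve det(λI - A) = 0.
Characteristic polynomial: λ^3 + 6.6*λ^2 + 23.38*λ + 20.28 = 0.
Factor: (λ + 1.2)(λ^2 + 5.4*λ + 16.9) = 0.
Roots: -1.2, -2.7 + 3.1j, -2.7 - 3.1j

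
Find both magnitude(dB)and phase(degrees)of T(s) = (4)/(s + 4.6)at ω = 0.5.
Substitute s = j*0.5: T(j0.5) = 0.859411 - 0.0934143j.
|T| = 20*log₁₀(sqrt(Re²+Im²)) = -1.26 dB.
∠T = atan2(Im, Re) = -6.20°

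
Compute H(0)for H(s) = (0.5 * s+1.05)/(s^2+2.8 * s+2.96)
DC gain = H(0) = num(0)/den(0) = 1.05/2.96 = 0.3547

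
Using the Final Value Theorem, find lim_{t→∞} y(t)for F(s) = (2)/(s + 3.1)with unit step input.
FVT: lim_{t→∞} y(t) = lim_{s→0} s*Y(s) where Y(s) = F(s)/s.
= lim_{s→0} F(s) = F(0) = num(0)/den(0) = 2/3.1 = 0.6452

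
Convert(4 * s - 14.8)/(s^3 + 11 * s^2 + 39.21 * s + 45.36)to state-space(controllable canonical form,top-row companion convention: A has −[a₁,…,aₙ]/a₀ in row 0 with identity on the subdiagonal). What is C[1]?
Reachable canonical form: C = numerator coefficients (right-aligned, zero-padded to length n).
num = 4*s - 14.8, C = [[0, 4, -14.8]].
C[1] = 4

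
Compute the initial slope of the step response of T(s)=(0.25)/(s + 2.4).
IVT: y'(0⁺) = lim_{s→∞} s²·Y(s) = lim_{s→∞} s·T(s).
deg(num) = 0, deg(den) = 1, relative degree = 1, so s·T(s) → (leading num)/(leading den) = 0.25/1 = 0.25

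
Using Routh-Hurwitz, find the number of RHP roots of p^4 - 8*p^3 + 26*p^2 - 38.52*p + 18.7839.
Routh array:
p^4: [1, 26, 18.7839]; p^3: [-8, -38.52]; p^2: [21.185, 18.7839]; p^1: [-31.4267]; p^0: [18.7839]
First column: [1, -8, 21.185, -31.4267, 18.7839]. Sign changes = RHP roots = 4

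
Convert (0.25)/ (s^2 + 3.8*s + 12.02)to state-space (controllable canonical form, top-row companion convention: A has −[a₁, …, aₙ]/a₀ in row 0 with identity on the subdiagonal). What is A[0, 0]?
Reachable canonical form for den = s^2 + 3.8*s + 12.02: top row of A = -[a₁,a₂,...,aₙ]/a₀, ones on the subdiagonal, zeros elsewhere.
A = [[-3.8, -12.02], [1, 0]].
A[0,0] = -3.8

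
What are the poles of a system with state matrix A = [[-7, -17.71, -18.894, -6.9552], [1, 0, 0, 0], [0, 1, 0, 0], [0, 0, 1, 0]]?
Eigenvalues solve det(λI - A) = 0.
Characteristic polynomial: λ^4 + 7*λ^3 + 17.71*λ^2 + 18.894*λ + 6.9552 = 0.
Factor: (λ + 1.8)(λ + 2.1)(λ + 2.3)(λ + 0.8) = 0.
Roots: -0.8, -1.8, -2.1, -2.3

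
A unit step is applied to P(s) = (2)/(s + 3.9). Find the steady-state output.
FVT: lim_{t→∞} y(t) = lim_{s→0} s*Y(s) where Y(s) = P(s)/s.
= lim_{s→0} P(s) = P(0) = num(0)/den(0) = 2/3.9 = 0.5128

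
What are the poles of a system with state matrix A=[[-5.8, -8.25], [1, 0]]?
Eigenvalues solve det(λI - A) = 0.
Characteristic polynomial: λ^2 + 5.8*λ + 8.25 = 0.
Factor: (λ + 3.3)(λ + 2.5) = 0.
Roots: -2.5, -3.3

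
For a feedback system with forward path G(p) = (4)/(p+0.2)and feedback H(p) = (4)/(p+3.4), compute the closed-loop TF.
Closed-loop T = G/(1+GH).
Numerator: G_num * H_den = 4*p + 13.6.
Denominator: G_den * H_den + G_num * H_num = (p^2 + 3.6*p + 0.68) + (16) = p^2 + 3.6*p + 16.68.
T(p) = (4*p + 13.6)/(p^2 + 3.6*p + 16.68)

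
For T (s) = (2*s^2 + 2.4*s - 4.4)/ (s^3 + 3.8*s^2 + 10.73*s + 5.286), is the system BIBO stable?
Denominator: s^3 + 3.8*s^2 + 10.73*s + 5.286 = (s + 0.6)(s^2 + 3.2*s + 8.81). Poles: -0.6, -1.6 + 2.5j, -1.6 - 2.5j. All Re(p)<0: Yes (stable)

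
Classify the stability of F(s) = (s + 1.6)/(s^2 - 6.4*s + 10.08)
Denominator: s^2 - 6.4*s + 10.08 = (s - 2.8)(s - 3.6). Poles: 2.8, 3.6. Unstable (2 pole(s) in RHP)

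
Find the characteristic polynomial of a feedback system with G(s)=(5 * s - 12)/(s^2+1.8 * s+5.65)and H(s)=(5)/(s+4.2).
Characteristic poly = G_den * H_den + G_num * H_num = (s^3 + 6*s^2 + 13.21*s + 23.73) + (25*s - 60) = s^3 + 6*s^2 + 38.21*s - 36.27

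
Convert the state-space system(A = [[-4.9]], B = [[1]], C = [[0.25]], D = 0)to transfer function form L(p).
L(p) = C(pI - A)⁻¹B + D.
Characteristic polynomial det(pI - A) = p + 4.9.
Numerator from C·adj(pI-A)·B + D·det(pI-A) = 0.25.
L(p) = (0.25)/(p + 4.9)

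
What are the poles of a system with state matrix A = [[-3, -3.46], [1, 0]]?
Eigenvalues solve det(λI - A) = 0.
Characteristic polynomial: λ^2 + 3*λ + 3.46 = 0.
Roots: -1.5 + 1.1j, -1.5 - 1.1j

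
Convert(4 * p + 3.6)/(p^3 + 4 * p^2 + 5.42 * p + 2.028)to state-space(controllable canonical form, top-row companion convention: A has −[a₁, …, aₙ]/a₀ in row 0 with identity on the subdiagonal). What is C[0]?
Reachable canonical form: C = numerator coefficients (right-aligned, zero-padded to length n).
num = 4*p + 3.6, C = [[0, 4, 3.6]].
C[0] = 0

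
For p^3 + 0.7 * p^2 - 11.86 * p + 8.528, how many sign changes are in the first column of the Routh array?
Routh array:
p^3: [1, -11.86]; p^2: [0.7, 8.528]; p^1: [-24.0429]; p^0: [8.528]
First column: [1, 0.7, -24.0429, 8.528]. Sign changes = 2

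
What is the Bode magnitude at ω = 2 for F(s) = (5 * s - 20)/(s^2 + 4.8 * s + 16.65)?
Substitute s = j*2: F(j2) = -0.622565 + 1.26297j.
|F(j2)| = sqrt(Re² + Im²) = 1.408.
20*log₁₀(1.408) = 2.97 dB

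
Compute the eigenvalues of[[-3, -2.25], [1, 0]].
Eigenvalues solve det(λI - A) = 0.
Characteristic polynomial: λ^2 + 3*λ + 2.25 = 0.
Factor: (λ + 1.5)(λ + 1.5) = 0.
Roots: -1.5, -1.5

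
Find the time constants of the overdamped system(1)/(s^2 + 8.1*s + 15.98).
Overdamped: real poles at -3.4, -4.7. τ = -1/pole → τ₁ = 0.2941, τ₂ = 0.2128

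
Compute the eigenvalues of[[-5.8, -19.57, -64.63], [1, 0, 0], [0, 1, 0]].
Eigenvalues solve det(λI - A) = 0.
Characteristic polynomial: λ^3 + 5.8*λ^2 + 19.57*λ + 64.63 = 0.
Factor: (λ + 4.6)(λ^2 + 1.2*λ + 14.05) = 0.
Roots: -0.6 + 3.7j, -0.6 - 3.7j, -4.6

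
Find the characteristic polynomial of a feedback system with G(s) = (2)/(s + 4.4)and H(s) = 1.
Characteristic poly = G_den * H_den + G_num * H_num = (s + 4.4) + (2) = s + 6.4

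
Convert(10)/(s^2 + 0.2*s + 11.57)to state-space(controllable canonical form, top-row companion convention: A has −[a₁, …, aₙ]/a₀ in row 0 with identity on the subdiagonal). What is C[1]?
Reachable canonical form: C = numerator coefficients (right-aligned, zero-padded to length n).
num = 10, C = [[0, 10]].
C[1] = 10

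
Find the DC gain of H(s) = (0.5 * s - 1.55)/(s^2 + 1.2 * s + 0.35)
DC gain = H(0) = num(0)/den(0) = -1.55/0.35 = -4.429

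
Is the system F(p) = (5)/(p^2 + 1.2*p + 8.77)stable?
Denominator: p^2 + 1.2*p + 8.77. Poles: -0.6 + 2.9j, -0.6 - 2.9j. All Re(p)<0: Yes (stable)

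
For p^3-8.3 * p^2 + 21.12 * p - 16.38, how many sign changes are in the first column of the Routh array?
Routh array:
p^3: [1, 21.12]; p^2: [-8.3, -16.38]; p^1: [19.1465]; p^0: [-16.38]
First column: [1, -8.3, 19.1465, -16.38]. Sign changes = 3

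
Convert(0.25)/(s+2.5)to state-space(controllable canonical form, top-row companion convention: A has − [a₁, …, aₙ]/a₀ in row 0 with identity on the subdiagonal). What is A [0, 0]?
Reachable canonical form for den = s + 2.5: top row of A = -[a₁,a₂,...,aₙ]/a₀, ones on the subdiagonal, zeros elsewhere.
A = [[-2.5]].
A[0,0] = -2.5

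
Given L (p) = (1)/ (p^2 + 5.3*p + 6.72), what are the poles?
Set denominator = 0: p^2 + 5.3*p + 6.72 = (p + 3.2)(p + 2.1) = 0 → Poles: -2.1, -3.2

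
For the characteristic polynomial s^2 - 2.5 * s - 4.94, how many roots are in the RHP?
s^2 - 2.5*s - 4.94 = (s - 3.8)(s + 1.3). Poles: -1.3, 3.8. RHP poles (Re>0): 1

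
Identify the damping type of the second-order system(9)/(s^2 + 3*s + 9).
Standard form: ωn²/(s²+2ζωn·s+ωn²) gives ωn=3, ζ=0.5.
Underdamped (ζ = 0.5 < 1)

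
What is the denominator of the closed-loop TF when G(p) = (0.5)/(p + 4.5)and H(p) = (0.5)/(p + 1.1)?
Characteristic poly = G_den * H_den + G_num * H_num = (p^2 + 5.6*p + 4.95) + (0.25) = p^2 + 5.6*p + 5.2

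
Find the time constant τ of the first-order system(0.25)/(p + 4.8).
First-order system: τ = -1/pole. Pole = -4.8. τ = -1/(-4.8) = 0.2083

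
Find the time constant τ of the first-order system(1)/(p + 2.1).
First-order system: τ = -1/pole. Pole = -2.1. τ = -1/(-2.1) = 0.4762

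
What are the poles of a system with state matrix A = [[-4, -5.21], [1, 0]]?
Eigenvalues solve det(λI - A) = 0.
Characteristic polynomial: λ^2 + 4*λ + 5.21 = 0.
Roots: -2 + 1.1j, -2 - 1.1j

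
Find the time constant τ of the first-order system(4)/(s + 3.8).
First-order system: τ = -1/pole. Pole = -3.8. τ = -1/(-3.8) = 0.2632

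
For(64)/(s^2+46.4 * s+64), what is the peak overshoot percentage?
Standard form: ωn²/(s²+2ζωn·s+ωn²) → ωn = 8, ζ = 2.9.
ζ ≥ 1, so the response is non-oscillatory: peak overshoot = 0%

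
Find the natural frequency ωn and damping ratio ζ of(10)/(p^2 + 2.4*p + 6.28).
Underdamped: complex pole -1.2 + 2.2j. ωn = |pole| = 2.506, ζ = -Re(pole)/ωn = 0.4789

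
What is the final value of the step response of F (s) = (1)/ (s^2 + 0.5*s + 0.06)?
FVT: lim_{t→∞} y(t) = lim_{s→0} s*Y(s) where Y(s) = F(s)/s.
= lim_{s→0} F(s) = F(0) = num(0)/den(0) = 1/0.06 = 16.67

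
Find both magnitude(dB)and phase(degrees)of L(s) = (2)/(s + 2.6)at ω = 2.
Substitute s = j*2: L(j2) = 0.483271 - 0.371747j.
|L| = 20*log₁₀(sqrt(Re²+Im²)) = -4.30 dB.
∠L = atan2(Im, Re) = -37.57°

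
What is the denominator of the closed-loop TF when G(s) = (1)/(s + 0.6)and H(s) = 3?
Characteristic poly = G_den * H_den + G_num * H_num = (s + 0.6) + (3) = s + 3.6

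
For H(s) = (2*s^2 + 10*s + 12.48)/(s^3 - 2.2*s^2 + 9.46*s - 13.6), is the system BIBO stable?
Denominator: s^3 - 2.2*s^2 + 9.46*s - 13.6 = (s - 1.6)(s^2 - 0.6*s + 8.5). Poles: 0.3 + 2.9j, 0.3 - 2.9j, 1.6. All Re(p)<0: No (unstable)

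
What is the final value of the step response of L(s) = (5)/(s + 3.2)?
FVT: lim_{t→∞} y(t) = lim_{s→0} s*Y(s) where Y(s) = L(s)/s.
= lim_{s→0} L(s) = L(0) = num(0)/den(0) = 5/3.2 = 1.562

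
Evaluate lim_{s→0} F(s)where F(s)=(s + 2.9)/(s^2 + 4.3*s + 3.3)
DC gain = F(0) = num(0)/den(0) = 2.9/3.3 = 0.8788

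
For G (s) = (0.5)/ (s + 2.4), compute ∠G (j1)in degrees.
Substitute s = j*1: G(j1) = 0.177515 - 0.0739645j.
∠G(j1) = atan2(Im, Re) = atan2(-0.0739645, 0.177515) = -22.62°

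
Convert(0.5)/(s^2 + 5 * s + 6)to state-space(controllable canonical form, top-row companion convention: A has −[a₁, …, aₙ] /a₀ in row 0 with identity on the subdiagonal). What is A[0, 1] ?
Reachable canonical form for den = s^2 + 5*s + 6: top row of A = -[a₁,a₂,...,aₙ]/a₀, ones on the subdiagonal, zeros elsewhere.
A = [[-5, -6], [1, 0]].
A[0,1] = -6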